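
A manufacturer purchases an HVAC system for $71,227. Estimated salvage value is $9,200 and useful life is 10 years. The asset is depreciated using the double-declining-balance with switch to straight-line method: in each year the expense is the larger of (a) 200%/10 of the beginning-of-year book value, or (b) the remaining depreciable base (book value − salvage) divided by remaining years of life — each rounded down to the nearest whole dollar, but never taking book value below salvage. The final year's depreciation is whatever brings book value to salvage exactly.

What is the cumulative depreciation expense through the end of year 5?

$47,886

Depreciable base = $71,227 − $9,200 = $62,027.
Year 1: DB = ⌊$71,227 × 200%/10⌋ = $14,245; SL = ⌊$62,027/10⌋ = $6,202 → take DB $14,245. Book value $56,982.
Year 2: DB = ⌊$56,982 × 200%/10⌋ = $11,396; SL = ⌊$47,782/9⌋ = $5,309 → take DB $11,396. Book value $45,586.
Year 3: DB = ⌊$45,586 × 200%/10⌋ = $9,117; SL = ⌊$36,386/8⌋ = $4,548 → take DB $9,117. Book value $36,469.
Year 4: DB = ⌊$36,469 × 200%/10⌋ = $7,293; SL = ⌊$27,269/7⌋ = $3,895 → take DB $7,293. Book value $29,176.
Year 5: DB = ⌊$29,176 × 200%/10⌋ = $5,835; SL = ⌊$19,976/6⌋ = $3,329 → take DB $5,835. Book value $23,341.
Accumulated through year 5 = $71,227 − $23,341 = $47,886.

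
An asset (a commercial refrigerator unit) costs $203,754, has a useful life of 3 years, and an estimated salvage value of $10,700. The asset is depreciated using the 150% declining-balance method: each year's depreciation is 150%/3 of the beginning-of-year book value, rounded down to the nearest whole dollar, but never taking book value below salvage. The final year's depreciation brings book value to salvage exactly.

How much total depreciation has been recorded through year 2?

$152,815

Depreciable base = $203,754 − $10,700 = $193,054.
Year 1: ⌊$203,754 × 150%/3⌋ = $101,877. Book value $101,877.
Year 2: ⌊$101,877 × 150%/3⌋ = $50,938. Book value $50,939.
Accumulated through year 2 = $203,754 − $50,939 = $152,815.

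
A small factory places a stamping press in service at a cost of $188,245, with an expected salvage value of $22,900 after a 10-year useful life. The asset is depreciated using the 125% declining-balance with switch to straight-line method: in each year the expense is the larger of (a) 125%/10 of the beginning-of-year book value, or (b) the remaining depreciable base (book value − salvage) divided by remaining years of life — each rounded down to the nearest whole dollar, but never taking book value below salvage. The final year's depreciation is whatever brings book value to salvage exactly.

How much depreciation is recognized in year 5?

$14,574

Depreciable base = $188,245 − $22,900 = $165,345.
Year 1: DB = ⌊$188,245 × 125%/10⌋ = $23,530; SL = ⌊$165,345/10⌋ = $16,534 → take DB $23,530. Book value $164,715.
Year 2: DB = ⌊$164,715 × 125%/10⌋ = $20,589; SL = ⌊$141,815/9⌋ = $15,757 → take DB $20,589. Book value $144,126.
Year 3: DB = ⌊$144,126 × 125%/10⌋ = $18,015; SL = ⌊$121,226/8⌋ = $15,153 → take DB $18,015. Book value $126,111.
Year 4: DB = ⌊$126,111 × 125%/10⌋ = $15,763; SL = ⌊$103,211/7⌋ = $14,744 → take DB $15,763. Book value $110,348.
Year 5: DB = ⌊$110,348 × 125%/10⌋ = $13,793; SL = ⌊$87,448/6⌋ = $14,574 → take SL $14,574. Book value $95,774.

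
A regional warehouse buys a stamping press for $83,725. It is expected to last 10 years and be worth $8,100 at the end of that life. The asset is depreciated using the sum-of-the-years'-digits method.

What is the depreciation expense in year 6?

Depreciable base = $83,725 − $8,100 = $75,625.
Sum of the years' digits = 10+9+8+7+6+5+4+3+2+1 = 55.
Year 1: $75,625 × 10/55 = $13,750. Book value $69,975.
Year 2: $75,625 × 9/55 = $12,375. Book value $57,600.
Year 3: $75,625 × 8/55 = $11,000. Book value $46,600.
Year 4: $75,625 × 7/55 = $9,625. Book value $36,975.
Year 5: $75,625 × 6/55 = $8,250. Book value $28,725.
Year 6: $75,625 × 5/55 = $6,875. Book value $21,850.

$6,875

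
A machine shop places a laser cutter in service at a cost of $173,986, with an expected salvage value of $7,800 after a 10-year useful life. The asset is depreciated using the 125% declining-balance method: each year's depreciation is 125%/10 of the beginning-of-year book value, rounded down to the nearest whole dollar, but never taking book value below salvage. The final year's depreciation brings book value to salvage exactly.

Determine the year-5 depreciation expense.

$12,748

Depreciable base = $173,986 − $7,800 = $166,186.
Year 1: ⌊$173,986 × 125%/10⌋ = $21,748. Book value $152,238.
Year 2: ⌊$152,238 × 125%/10⌋ = $19,029. Book value $133,209.
Year 3: ⌊$133,209 × 125%/10⌋ = $16,651. Book value $116,558.
Year 4: ⌊$116,558 × 125%/10⌋ = $14,569. Book value $101,989.
Year 5: ⌊$101,989 × 125%/10⌋ = $12,748. Book value $89,241.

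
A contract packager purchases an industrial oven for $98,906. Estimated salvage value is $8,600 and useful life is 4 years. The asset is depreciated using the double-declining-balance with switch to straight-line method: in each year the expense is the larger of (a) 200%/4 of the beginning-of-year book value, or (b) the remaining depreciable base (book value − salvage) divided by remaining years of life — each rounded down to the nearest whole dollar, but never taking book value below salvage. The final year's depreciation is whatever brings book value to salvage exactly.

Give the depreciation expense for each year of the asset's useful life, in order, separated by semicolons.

$49,453; $24,726; $12,363; $3,764

Depreciable base = $98,906 − $8,600 = $90,306.
Year 1: DB = ⌊$98,906 × 200%/4⌋ = $49,453; SL = ⌊$90,306/4⌋ = $22,576 → take DB $49,453. Book value $49,453.
Year 2: DB = ⌊$49,453 × 200%/4⌋ = $24,726; SL = ⌊$40,853/3⌋ = $13,617 → take DB $24,726. Book value $24,727.
Year 3: DB = ⌊$24,727 × 200%/4⌋ = $12,363; SL = ⌊$16,127/2⌋ = $8,063 → take DB $12,363. Book value $12,364.
Year 4 (final): $12,364 − $8,600 = $3,764. Book value $8,600.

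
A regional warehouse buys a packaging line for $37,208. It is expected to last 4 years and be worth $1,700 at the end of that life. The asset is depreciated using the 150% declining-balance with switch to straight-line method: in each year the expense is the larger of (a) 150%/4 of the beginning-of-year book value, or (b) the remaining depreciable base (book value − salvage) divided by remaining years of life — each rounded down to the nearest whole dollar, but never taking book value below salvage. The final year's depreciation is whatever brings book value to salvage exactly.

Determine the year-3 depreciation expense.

Depreciable base = $37,208 − $1,700 = $35,508.
Year 1: DB = ⌊$37,208 × 150%/4⌋ = $13,953; SL = ⌊$35,508/4⌋ = $8,877 → take DB $13,953. Book value $23,255.
Year 2: DB = ⌊$23,255 × 150%/4⌋ = $8,720; SL = ⌊$21,555/3⌋ = $7,185 → take DB $8,720. Book value $14,535.
Year 3: DB = ⌊$14,535 × 150%/4⌋ = $5,450; SL = ⌊$12,835/2⌋ = $6,417 → take SL $6,417. Book value $8,118.

$6,417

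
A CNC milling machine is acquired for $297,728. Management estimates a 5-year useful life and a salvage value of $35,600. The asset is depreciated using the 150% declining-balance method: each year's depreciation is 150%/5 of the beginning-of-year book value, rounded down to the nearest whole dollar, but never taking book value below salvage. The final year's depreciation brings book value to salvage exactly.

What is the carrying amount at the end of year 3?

$102,121

Depreciable base = $297,728 − $35,600 = $262,128.
Year 1: ⌊$297,728 × 150%/5⌋ = $89,318. Book value $208,410.
Year 2: ⌊$208,410 × 150%/5⌋ = $62,523. Book value $145,887.
Year 3: ⌊$145,887 × 150%/5⌋ = $43,766. Book value $102,121.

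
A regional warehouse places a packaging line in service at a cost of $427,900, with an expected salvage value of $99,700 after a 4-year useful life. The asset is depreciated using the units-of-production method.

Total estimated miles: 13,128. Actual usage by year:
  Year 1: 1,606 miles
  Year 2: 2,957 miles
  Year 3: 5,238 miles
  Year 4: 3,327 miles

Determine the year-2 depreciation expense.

Depreciable base = $427,900 − $99,700 = $328,200.
Rate = $328,200 / 13,128 miles = $25 per mile.
Year 1: 1,606 × $25 = $40,150. Book value $387,750.
Year 2: 2,957 × $25 = $73,925. Book value $313,825.

$73,925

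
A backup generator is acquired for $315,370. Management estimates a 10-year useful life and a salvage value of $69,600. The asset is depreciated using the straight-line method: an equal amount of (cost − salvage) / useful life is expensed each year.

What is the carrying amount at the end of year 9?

$94,177

Depreciable base = $315,370 − $69,600 = $245,770.
Annual expense = $245,770 / 10 = $24,577.
End of year 1: book value $290,793.
End of year 2: book value $266,216.
End of year 3: book value $241,639.
End of year 4: book value $217,062.
End of year 5: book value $192,485.
End of year 6: book value $167,908.
End of year 7: book value $143,331.
End of year 8: book value $118,754.
End of year 9: book value $94,177.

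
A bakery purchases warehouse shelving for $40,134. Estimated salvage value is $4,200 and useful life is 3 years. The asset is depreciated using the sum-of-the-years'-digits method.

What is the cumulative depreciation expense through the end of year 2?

$29,945

Depreciable base = $40,134 − $4,200 = $35,934.
Sum of the years' digits = 3+2+1 = 6.
Year 1: $35,934 × 3/6 = $17,967. Book value $22,167.
Year 2: $35,934 × 2/6 = $11,978. Book value $10,189.
Accumulated through year 2 = $40,134 − $10,189 = $29,945.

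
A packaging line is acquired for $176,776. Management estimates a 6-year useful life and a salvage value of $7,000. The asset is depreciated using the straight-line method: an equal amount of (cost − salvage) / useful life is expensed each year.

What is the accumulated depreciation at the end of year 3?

$84,888

Depreciable base = $176,776 − $7,000 = $169,776.
Annual expense = $169,776 / 6 = $28,296.
End of year 1: book value $148,480.
End of year 2: book value $120,184.
End of year 3: book value $91,888.
Accumulated through year 3 = $176,776 − $91,888 = $84,888.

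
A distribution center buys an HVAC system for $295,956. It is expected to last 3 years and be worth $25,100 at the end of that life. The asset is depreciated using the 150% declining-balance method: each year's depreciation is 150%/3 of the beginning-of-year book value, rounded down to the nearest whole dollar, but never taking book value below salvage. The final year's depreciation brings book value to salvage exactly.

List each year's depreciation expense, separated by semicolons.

$147,978; $73,989; $48,889

Depreciable base = $295,956 − $25,100 = $270,856.
Year 1: ⌊$295,956 × 150%/3⌋ = $147,978. Book value $147,978.
Year 2: ⌊$147,978 × 150%/3⌋ = $73,989. Book value $73,989.
Year 3 (final): $73,989 − $25,100 = $48,889. Book value $25,100.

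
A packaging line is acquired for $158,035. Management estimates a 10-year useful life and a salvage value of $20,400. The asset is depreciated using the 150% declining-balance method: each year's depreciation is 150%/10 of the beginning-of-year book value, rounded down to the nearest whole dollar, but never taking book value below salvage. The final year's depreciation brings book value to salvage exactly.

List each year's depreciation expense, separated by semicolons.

$23,705; $20,149; $17,127; $14,558; $12,374; $10,518; $8,940; $7,599; $6,459; $16,206

Depreciable base = $158,035 − $20,400 = $137,635.
Year 1: ⌊$158,035 × 150%/10⌋ = $23,705. Book value $134,330.
Year 2: ⌊$134,330 × 150%/10⌋ = $20,149. Book value $114,181.
Year 3: ⌊$114,181 × 150%/10⌋ = $17,127. Book value $97,054.
Year 4: ⌊$97,054 × 150%/10⌋ = $14,558. Book value $82,496.
Year 5: ⌊$82,496 × 150%/10⌋ = $12,374. Book value $70,122.
Year 6: ⌊$70,122 × 150%/10⌋ = $10,518. Book value $59,604.
Year 7: ⌊$59,604 × 150%/10⌋ = $8,940. Book value $50,664.
Year 8: ⌊$50,664 × 150%/10⌋ = $7,599. Book value $43,065.
Year 9: ⌊$43,065 × 150%/10⌋ = $6,459. Book value $36,606.
Year 10 (final): $36,606 − $20,400 = $16,206. Book value $20,400.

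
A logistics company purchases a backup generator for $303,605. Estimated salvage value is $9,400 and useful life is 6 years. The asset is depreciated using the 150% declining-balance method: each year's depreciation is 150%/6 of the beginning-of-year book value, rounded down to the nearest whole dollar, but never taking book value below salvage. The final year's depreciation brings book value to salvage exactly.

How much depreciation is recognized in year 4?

Depreciable base = $303,605 − $9,400 = $294,205.
Year 1: ⌊$303,605 × 150%/6⌋ = $75,901. Book value $227,704.
Year 2: ⌊$227,704 × 150%/6⌋ = $56,926. Book value $170,778.
Year 3: ⌊$170,778 × 150%/6⌋ = $42,694. Book value $128,084.
Year 4: ⌊$128,084 × 150%/6⌋ = $32,021. Book value $96,063.

$32,021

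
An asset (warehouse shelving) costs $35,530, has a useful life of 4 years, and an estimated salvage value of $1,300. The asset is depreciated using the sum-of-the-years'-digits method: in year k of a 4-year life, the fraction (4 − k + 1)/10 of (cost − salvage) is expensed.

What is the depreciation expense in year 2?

Depreciable base = $35,530 − $1,300 = $34,230.
Sum of the years' digits = 4+3+2+1 = 10.
Year 1: $34,230 × 4/10 = $13,692. Book value $21,838.
Year 2: $34,230 × 3/10 = $10,269. Book value $11,569.

$10,269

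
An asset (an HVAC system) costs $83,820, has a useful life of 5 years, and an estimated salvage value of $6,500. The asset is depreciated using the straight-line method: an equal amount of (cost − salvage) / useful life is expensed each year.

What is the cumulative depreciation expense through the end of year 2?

$30,928

Depreciable base = $83,820 − $6,500 = $77,320.
Annual expense = $77,320 / 5 = $15,464.
End of year 1: book value $68,356.
End of year 2: book value $52,892.
Accumulated through year 2 = $83,820 − $52,892 = $30,928.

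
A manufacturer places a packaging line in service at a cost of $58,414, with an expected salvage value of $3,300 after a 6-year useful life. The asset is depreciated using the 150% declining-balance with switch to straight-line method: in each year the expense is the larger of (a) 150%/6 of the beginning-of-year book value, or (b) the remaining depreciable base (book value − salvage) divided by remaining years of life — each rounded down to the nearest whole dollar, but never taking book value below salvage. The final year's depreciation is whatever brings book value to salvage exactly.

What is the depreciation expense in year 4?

$7,115

Depreciable base = $58,414 − $3,300 = $55,114.
Year 1: DB = ⌊$58,414 × 150%/6⌋ = $14,603; SL = ⌊$55,114/6⌋ = $9,185 → take DB $14,603. Book value $43,811.
Year 2: DB = ⌊$43,811 × 150%/6⌋ = $10,952; SL = ⌊$40,511/5⌋ = $8,102 → take DB $10,952. Book value $32,859.
Year 3: DB = ⌊$32,859 × 150%/6⌋ = $8,214; SL = ⌊$29,559/4⌋ = $7,389 → take DB $8,214. Book value $24,645.
Year 4: DB = ⌊$24,645 × 150%/6⌋ = $6,161; SL = ⌊$21,345/3⌋ = $7,115 → take SL $7,115. Book value $17,530.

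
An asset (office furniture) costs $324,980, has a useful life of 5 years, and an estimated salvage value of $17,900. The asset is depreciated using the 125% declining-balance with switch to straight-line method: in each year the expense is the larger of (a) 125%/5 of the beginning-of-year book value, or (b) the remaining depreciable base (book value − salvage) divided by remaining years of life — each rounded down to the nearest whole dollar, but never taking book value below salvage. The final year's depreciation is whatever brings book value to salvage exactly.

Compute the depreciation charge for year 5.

$54,968

Depreciable base = $324,980 − $17,900 = $307,080.
Year 1: DB = ⌊$324,980 × 125%/5⌋ = $81,245; SL = ⌊$307,080/5⌋ = $61,416 → take DB $81,245. Book value $243,735.
Year 2: DB = ⌊$243,735 × 125%/5⌋ = $60,933; SL = ⌊$225,835/4⌋ = $56,458 → take DB $60,933. Book value $182,802.
Year 3: DB = ⌊$182,802 × 125%/5⌋ = $45,700; SL = ⌊$164,902/3⌋ = $54,967 → take SL $54,967. Book value $127,835.
Year 4: DB = ⌊$127,835 × 125%/5⌋ = $31,958; SL = ⌊$109,935/2⌋ = $54,967 → take SL $54,967. Book value $72,868.
Year 5 (final): $72,868 − $17,900 = $54,968. Book value $17,900.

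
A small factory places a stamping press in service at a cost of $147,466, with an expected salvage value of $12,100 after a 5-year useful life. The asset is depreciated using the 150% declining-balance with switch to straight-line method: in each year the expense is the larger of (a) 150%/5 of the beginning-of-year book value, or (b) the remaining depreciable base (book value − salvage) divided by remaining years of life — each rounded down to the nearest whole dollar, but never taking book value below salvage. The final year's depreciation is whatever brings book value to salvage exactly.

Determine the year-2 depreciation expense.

$30,968

Depreciable base = $147,466 − $12,100 = $135,366.
Year 1: DB = ⌊$147,466 × 150%/5⌋ = $44,239; SL = ⌊$135,366/5⌋ = $27,073 → take DB $44,239. Book value $103,227.
Year 2: DB = ⌊$103,227 × 150%/5⌋ = $30,968; SL = ⌊$91,127/4⌋ = $22,781 → take DB $30,968. Book value $72,259.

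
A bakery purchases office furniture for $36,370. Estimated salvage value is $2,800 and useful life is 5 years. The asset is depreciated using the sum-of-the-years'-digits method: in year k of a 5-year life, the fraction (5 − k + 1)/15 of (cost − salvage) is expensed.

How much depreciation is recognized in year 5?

Depreciable base = $36,370 − $2,800 = $33,570.
Sum of the years' digits = 5+4+3+2+1 = 15.
Year 1: $33,570 × 5/15 = $11,190. Book value $25,180.
Year 2: $33,570 × 4/15 = $8,952. Book value $16,228.
Year 3: $33,570 × 3/15 = $6,714. Book value $9,514.
Year 4: $33,570 × 2/15 = $4,476. Book value $5,038.
Year 5: $33,570 × 1/15 = $2,238. Book value $2,800.

$2,238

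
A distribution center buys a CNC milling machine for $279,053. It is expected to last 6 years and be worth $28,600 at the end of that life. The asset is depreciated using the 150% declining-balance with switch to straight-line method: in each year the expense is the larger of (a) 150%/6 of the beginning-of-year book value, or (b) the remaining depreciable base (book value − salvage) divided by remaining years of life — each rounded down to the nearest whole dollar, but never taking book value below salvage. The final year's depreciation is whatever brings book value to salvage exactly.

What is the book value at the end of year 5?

Depreciable base = $279,053 − $28,600 = $250,453.
Year 1: DB = ⌊$279,053 × 150%/6⌋ = $69,763; SL = ⌊$250,453/6⌋ = $41,742 → take DB $69,763. Book value $209,290.
Year 2: DB = ⌊$209,290 × 150%/6⌋ = $52,322; SL = ⌊$180,690/5⌋ = $36,138 → take DB $52,322. Book value $156,968.
Year 3: DB = ⌊$156,968 × 150%/6⌋ = $39,242; SL = ⌊$128,368/4⌋ = $32,092 → take DB $39,242. Book value $117,726.
Year 4: DB = ⌊$117,726 × 150%/6⌋ = $29,431; SL = ⌊$89,126/3⌋ = $29,708 → take SL $29,708. Book value $88,018.
Year 5: DB = ⌊$88,018 × 150%/6⌋ = $22,004; SL = ⌊$59,418/2⌋ = $29,709 → take SL $29,709. Book value $58,309.

$58,309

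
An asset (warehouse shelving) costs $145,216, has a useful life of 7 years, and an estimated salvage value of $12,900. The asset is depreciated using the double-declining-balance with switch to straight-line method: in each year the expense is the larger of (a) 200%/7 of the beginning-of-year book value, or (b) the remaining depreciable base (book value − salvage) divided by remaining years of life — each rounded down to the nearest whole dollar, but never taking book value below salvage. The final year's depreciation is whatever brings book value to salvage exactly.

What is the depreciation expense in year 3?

Depreciable base = $145,216 − $12,900 = $132,316.
Year 1: DB = ⌊$145,216 × 200%/7⌋ = $41,490; SL = ⌊$132,316/7⌋ = $18,902 → take DB $41,490. Book value $103,726.
Year 2: DB = ⌊$103,726 × 200%/7⌋ = $29,636; SL = ⌊$90,826/6⌋ = $15,137 → take DB $29,636. Book value $74,090.
Year 3: DB = ⌊$74,090 × 200%/7⌋ = $21,168; SL = ⌊$61,190/5⌋ = $12,238 → take DB $21,168. Book value $52,922.

$21,168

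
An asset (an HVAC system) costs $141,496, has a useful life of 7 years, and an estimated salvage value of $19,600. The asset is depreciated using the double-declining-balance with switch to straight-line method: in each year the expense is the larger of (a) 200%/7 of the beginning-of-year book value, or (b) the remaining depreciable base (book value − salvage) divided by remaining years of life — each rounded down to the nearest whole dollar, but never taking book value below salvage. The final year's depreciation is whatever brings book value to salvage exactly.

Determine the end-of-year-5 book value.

$26,310

Depreciable base = $141,496 − $19,600 = $121,896.
Year 1: DB = ⌊$141,496 × 200%/7⌋ = $40,427; SL = ⌊$121,896/7⌋ = $17,413 → take DB $40,427. Book value $101,069.
Year 2: DB = ⌊$101,069 × 200%/7⌋ = $28,876; SL = ⌊$81,469/6⌋ = $13,578 → take DB $28,876. Book value $72,193.
Year 3: DB = ⌊$72,193 × 200%/7⌋ = $20,626; SL = ⌊$52,593/5⌋ = $10,518 → take DB $20,626. Book value $51,567.
Year 4: DB = ⌊$51,567 × 200%/7⌋ = $14,733; SL = ⌊$31,967/4⌋ = $7,991 → take DB $14,733. Book value $36,834.
Year 5: DB = ⌊$36,834 × 200%/7⌋ = $10,524; SL = ⌊$17,234/3⌋ = $5,744 → take DB $10,524. Book value $26,310.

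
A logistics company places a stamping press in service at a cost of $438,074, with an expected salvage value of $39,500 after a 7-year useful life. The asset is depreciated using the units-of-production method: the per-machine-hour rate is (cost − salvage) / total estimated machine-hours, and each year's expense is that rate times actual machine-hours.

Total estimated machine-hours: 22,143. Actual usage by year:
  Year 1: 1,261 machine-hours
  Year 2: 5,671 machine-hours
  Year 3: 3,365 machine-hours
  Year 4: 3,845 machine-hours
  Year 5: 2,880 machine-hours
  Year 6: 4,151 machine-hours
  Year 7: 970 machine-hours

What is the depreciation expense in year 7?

Depreciable base = $438,074 − $39,500 = $398,574.
Rate = $398,574 / 22,143 machine-hours = $18 per machine-hour.
Year 1: 1,261 × $18 = $22,698. Book value $415,376.
Year 2: 5,671 × $18 = $102,078. Book value $313,298.
Year 3: 3,365 × $18 = $60,570. Book value $252,728.
Year 4: 3,845 × $18 = $69,210. Book value $183,518.
Year 5: 2,880 × $18 = $51,840. Book value $131,678.
Year 6: 4,151 × $18 = $74,718. Book value $56,960.
Year 7: 970 × $18 = $17,460. Book value $39,500.

$17,460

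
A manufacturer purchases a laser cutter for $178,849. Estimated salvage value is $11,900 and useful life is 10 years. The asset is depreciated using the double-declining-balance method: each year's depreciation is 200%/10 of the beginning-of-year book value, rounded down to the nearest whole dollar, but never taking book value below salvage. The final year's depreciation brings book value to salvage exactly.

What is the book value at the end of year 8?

$30,008

Depreciable base = $178,849 − $11,900 = $166,949.
Year 1: ⌊$178,849 × 200%/10⌋ = $35,769. Book value $143,080.
Year 2: ⌊$143,080 × 200%/10⌋ = $28,616. Book value $114,464.
Year 3: ⌊$114,464 × 200%/10⌋ = $22,892. Book value $91,572.
Year 4: ⌊$91,572 × 200%/10⌋ = $18,314. Book value $73,258.
Year 5: ⌊$73,258 × 200%/10⌋ = $14,651. Book value $58,607.
Year 6: ⌊$58,607 × 200%/10⌋ = $11,721. Book value $46,886.
Year 7: ⌊$46,886 × 200%/10⌋ = $9,377. Book value $37,509.
Year 8: ⌊$37,509 × 200%/10⌋ = $7,501. Book value $30,008.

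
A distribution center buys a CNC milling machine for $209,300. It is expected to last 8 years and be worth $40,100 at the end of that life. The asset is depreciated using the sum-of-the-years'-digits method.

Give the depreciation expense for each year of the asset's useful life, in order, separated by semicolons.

Depreciable base = $209,300 − $40,100 = $169,200.
Sum of the years' digits = 8+7+6+5+4+3+2+1 = 36.
Year 1: $169,200 × 8/36 = $37,600. Book value $171,700.
Year 2: $169,200 × 7/36 = $32,900. Book value $138,800.
Year 3: $169,200 × 6/36 = $28,200. Book value $110,600.
Year 4: $169,200 × 5/36 = $23,500. Book value $87,100.
Year 5: $169,200 × 4/36 = $18,800. Book value $68,300.
Year 6: $169,200 × 3/36 = $14,100. Book value $54,200.
Year 7: $169,200 × 2/36 = $9,400. Book value $44,800.
Year 8: $169,200 × 1/36 = $4,700. Book value $40,100.

$37,600; $32,900; $28,200; $23,500; $18,800; $14,100; $9,400; $4,700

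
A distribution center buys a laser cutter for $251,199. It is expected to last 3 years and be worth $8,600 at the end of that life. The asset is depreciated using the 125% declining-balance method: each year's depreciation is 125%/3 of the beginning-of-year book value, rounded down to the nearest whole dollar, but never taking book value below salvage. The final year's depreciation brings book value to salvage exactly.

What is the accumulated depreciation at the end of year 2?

Depreciable base = $251,199 − $8,600 = $242,599.
Year 1: ⌊$251,199 × 125%/3⌋ = $104,666. Book value $146,533.
Year 2: ⌊$146,533 × 125%/3⌋ = $61,055. Book value $85,478.
Accumulated through year 2 = $251,199 − $85,478 = $165,721.

$165,721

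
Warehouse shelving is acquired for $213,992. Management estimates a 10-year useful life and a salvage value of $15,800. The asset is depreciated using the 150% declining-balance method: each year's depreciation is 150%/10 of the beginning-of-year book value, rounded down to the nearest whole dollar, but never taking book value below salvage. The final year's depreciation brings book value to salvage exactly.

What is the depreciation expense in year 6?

$14,242

Depreciable base = $213,992 − $15,800 = $198,192.
Year 1: ⌊$213,992 × 150%/10⌋ = $32,098. Book value $181,894.
Year 2: ⌊$181,894 × 150%/10⌋ = $27,284. Book value $154,610.
Year 3: ⌊$154,610 × 150%/10⌋ = $23,191. Book value $131,419.
Year 4: ⌊$131,419 × 150%/10⌋ = $19,712. Book value $111,707.
Year 5: ⌊$111,707 × 150%/10⌋ = $16,756. Book value $94,951.
Year 6: ⌊$94,951 × 150%/10⌋ = $14,242. Book value $80,709.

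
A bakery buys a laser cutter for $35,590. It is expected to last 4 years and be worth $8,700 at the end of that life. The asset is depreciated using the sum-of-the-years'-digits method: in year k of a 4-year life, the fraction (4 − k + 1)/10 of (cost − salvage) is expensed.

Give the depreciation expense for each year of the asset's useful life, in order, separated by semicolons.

Depreciable base = $35,590 − $8,700 = $26,890.
Sum of the years' digits = 4+3+2+1 = 10.
Year 1: $26,890 × 4/10 = $10,756. Book value $24,834.
Year 2: $26,890 × 3/10 = $8,067. Book value $16,767.
Year 3: $26,890 × 2/10 = $5,378. Book value $11,389.
Year 4: $26,890 × 1/10 = $2,689. Book value $8,700.

$10,756; $8,067; $5,378; $2,689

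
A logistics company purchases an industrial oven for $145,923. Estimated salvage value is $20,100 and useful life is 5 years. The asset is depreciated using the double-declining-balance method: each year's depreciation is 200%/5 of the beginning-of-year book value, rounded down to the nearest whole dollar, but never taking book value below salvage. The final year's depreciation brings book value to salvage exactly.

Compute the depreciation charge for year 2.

$35,021

Depreciable base = $145,923 − $20,100 = $125,823.
Year 1: ⌊$145,923 × 200%/5⌋ = $58,369. Book value $87,554.
Year 2: ⌊$87,554 × 200%/5⌋ = $35,021. Book value $52,533.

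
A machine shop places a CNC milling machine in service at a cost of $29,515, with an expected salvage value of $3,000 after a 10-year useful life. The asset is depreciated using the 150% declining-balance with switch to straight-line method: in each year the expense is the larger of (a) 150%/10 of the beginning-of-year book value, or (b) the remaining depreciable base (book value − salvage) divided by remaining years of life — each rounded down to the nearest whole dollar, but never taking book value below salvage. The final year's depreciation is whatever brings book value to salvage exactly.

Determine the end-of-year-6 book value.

$11,078

Depreciable base = $29,515 − $3,000 = $26,515.
Year 1: DB = ⌊$29,515 × 150%/10⌋ = $4,427; SL = ⌊$26,515/10⌋ = $2,651 → take DB $4,427. Book value $25,088.
Year 2: DB = ⌊$25,088 × 150%/10⌋ = $3,763; SL = ⌊$22,088/9⌋ = $2,454 → take DB $3,763. Book value $21,325.
Year 3: DB = ⌊$21,325 × 150%/10⌋ = $3,198; SL = ⌊$18,325/8⌋ = $2,290 → take DB $3,198. Book value $18,127.
Year 4: DB = ⌊$18,127 × 150%/10⌋ = $2,719; SL = ⌊$15,127/7⌋ = $2,161 → take DB $2,719. Book value $15,408.
Year 5: DB = ⌊$15,408 × 150%/10⌋ = $2,311; SL = ⌊$12,408/6⌋ = $2,068 → take DB $2,311. Book value $13,097.
Year 6: DB = ⌊$13,097 × 150%/10⌋ = $1,964; SL = ⌊$10,097/5⌋ = $2,019 → take SL $2,019. Book value $11,078.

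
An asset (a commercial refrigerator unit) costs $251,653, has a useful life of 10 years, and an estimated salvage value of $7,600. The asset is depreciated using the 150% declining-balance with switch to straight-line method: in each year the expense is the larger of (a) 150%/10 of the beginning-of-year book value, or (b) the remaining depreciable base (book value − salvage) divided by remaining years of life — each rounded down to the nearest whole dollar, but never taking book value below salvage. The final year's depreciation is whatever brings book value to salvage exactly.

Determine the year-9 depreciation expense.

$20,628

Depreciable base = $251,653 − $7,600 = $244,053.
Year 1: DB = ⌊$251,653 × 150%/10⌋ = $37,747; SL = ⌊$244,053/10⌋ = $24,405 → take DB $37,747. Book value $213,906.
Year 2: DB = ⌊$213,906 × 150%/10⌋ = $32,085; SL = ⌊$206,306/9⌋ = $22,922 → take DB $32,085. Book value $181,821.
Year 3: DB = ⌊$181,821 × 150%/10⌋ = $27,273; SL = ⌊$174,221/8⌋ = $21,777 → take DB $27,273. Book value $154,548.
Year 4: DB = ⌊$154,548 × 150%/10⌋ = $23,182; SL = ⌊$146,948/7⌋ = $20,992 → take DB $23,182. Book value $131,366.
Year 5: DB = ⌊$131,366 × 150%/10⌋ = $19,704; SL = ⌊$123,766/6⌋ = $20,627 → take SL $20,627. Book value $110,739.
Year 6: DB = ⌊$110,739 × 150%/10⌋ = $16,610; SL = ⌊$103,139/5⌋ = $20,627 → take SL $20,627. Book value $90,112.
Year 7: DB = ⌊$90,112 × 150%/10⌋ = $13,516; SL = ⌊$82,512/4⌋ = $20,628 → take SL $20,628. Book value $69,484.
Year 8: DB = ⌊$69,484 × 150%/10⌋ = $10,422; SL = ⌊$61,884/3⌋ = $20,628 → take SL $20,628. Book value $48,856.
Year 9: DB = ⌊$48,856 × 150%/10⌋ = $7,328; SL = ⌊$41,256/2⌋ = $20,628 → take SL $20,628. Book value $28,228.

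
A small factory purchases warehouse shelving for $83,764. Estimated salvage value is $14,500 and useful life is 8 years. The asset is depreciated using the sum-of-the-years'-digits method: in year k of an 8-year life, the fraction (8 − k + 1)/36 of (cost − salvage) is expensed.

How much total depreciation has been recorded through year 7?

$67,340

Depreciable base = $83,764 − $14,500 = $69,264.
Sum of the years' digits = 8+7+6+5+4+3+2+1 = 36.
Year 1: $69,264 × 8/36 = $15,392. Book value $68,372.
Year 2: $69,264 × 7/36 = $13,468. Book value $54,904.
Year 3: $69,264 × 6/36 = $11,544. Book value $43,360.
Year 4: $69,264 × 5/36 = $9,620. Book value $33,740.
Year 5: $69,264 × 4/36 = $7,696. Book value $26,044.
Year 6: $69,264 × 3/36 = $5,772. Book value $20,272.
Year 7: $69,264 × 2/36 = $3,848. Book value $16,424.
Accumulated through year 7 = $83,764 − $16,424 = $67,340.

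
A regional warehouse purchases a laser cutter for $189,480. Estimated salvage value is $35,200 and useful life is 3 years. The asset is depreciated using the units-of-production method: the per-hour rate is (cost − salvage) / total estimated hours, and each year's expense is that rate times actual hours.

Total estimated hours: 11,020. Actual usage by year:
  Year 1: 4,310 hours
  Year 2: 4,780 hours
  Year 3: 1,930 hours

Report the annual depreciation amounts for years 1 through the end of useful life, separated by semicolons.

Depreciable base = $189,480 − $35,200 = $154,280.
Rate = $154,280 / 11,020 hours = $14 per hour.
Year 1: 4,310 × $14 = $60,340. Book value $129,140.
Year 2: 4,780 × $14 = $66,920. Book value $62,220.
Year 3: 1,930 × $14 = $27,020. Book value $35,200.

$60,340; $66,920; $27,020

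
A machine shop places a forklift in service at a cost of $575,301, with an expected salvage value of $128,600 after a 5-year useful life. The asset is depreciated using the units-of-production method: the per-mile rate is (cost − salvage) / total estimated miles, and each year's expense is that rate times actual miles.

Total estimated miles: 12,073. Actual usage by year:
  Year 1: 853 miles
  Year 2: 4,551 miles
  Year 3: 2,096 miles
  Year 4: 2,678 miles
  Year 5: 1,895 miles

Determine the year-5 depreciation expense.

$70,115

Depreciable base = $575,301 − $128,600 = $446,701.
Rate = $446,701 / 12,073 miles = $37 per mile.
Year 1: 853 × $37 = $31,561. Book value $543,740.
Year 2: 4,551 × $37 = $168,387. Book value $375,353.
Year 3: 2,096 × $37 = $77,552. Book value $297,801.
Year 4: 2,678 × $37 = $99,086. Book value $198,715.
Year 5: 1,895 × $37 = $70,115. Book value $128,600.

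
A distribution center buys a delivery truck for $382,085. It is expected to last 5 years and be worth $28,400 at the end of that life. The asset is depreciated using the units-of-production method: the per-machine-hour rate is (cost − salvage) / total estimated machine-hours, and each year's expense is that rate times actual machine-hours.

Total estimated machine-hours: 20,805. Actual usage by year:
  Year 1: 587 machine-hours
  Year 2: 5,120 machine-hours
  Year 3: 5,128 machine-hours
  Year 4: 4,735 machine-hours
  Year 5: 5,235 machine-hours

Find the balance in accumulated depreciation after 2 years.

Depreciable base = $382,085 − $28,400 = $353,685.
Rate = $353,685 / 20,805 machine-hours = $17 per machine-hour.
Year 1: 587 × $17 = $9,979. Book value $372,106.
Year 2: 5,120 × $17 = $87,040. Book value $285,066.
Accumulated through year 2 = $382,085 − $285,066 = $97,019.

$97,019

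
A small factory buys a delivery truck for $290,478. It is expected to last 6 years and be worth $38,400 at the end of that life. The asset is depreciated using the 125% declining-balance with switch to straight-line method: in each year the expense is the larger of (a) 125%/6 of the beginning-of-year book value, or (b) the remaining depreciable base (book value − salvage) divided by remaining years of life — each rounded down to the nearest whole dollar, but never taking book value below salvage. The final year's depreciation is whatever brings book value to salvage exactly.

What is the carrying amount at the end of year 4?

$108,885

Depreciable base = $290,478 − $38,400 = $252,078.
Year 1: DB = ⌊$290,478 × 125%/6⌋ = $60,516; SL = ⌊$252,078/6⌋ = $42,013 → take DB $60,516. Book value $229,962.
Year 2: DB = ⌊$229,962 × 125%/6⌋ = $47,908; SL = ⌊$191,562/5⌋ = $38,312 → take DB $47,908. Book value $182,054.
Year 3: DB = ⌊$182,054 × 125%/6⌋ = $37,927; SL = ⌊$143,654/4⌋ = $35,913 → take DB $37,927. Book value $144,127.
Year 4: DB = ⌊$144,127 × 125%/6⌋ = $30,026; SL = ⌊$105,727/3⌋ = $35,242 → take SL $35,242. Book value $108,885.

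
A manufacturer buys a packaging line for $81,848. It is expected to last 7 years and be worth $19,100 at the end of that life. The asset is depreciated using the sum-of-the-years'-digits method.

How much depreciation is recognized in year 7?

Depreciable base = $81,848 − $19,100 = $62,748.
Sum of the years' digits = 7+6+5+4+3+2+1 = 28.
Year 1: $62,748 × 7/28 = $15,687. Book value $66,161.
Year 2: $62,748 × 6/28 = $13,446. Book value $52,715.
Year 3: $62,748 × 5/28 = $11,205. Book value $41,510.
Year 4: $62,748 × 4/28 = $8,964. Book value $32,546.
Year 5: $62,748 × 3/28 = $6,723. Book value $25,823.
Year 6: $62,748 × 2/28 = $4,482. Book value $21,341.
Year 7: $62,748 × 1/28 = $2,241. Book value $19,100.

$2,241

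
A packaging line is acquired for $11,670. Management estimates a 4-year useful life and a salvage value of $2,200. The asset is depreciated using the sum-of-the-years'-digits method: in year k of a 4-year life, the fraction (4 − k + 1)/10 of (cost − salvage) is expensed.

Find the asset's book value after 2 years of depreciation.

$5,041

Depreciable base = $11,670 − $2,200 = $9,470.
Sum of the years' digits = 4+3+2+1 = 10.
Year 1: $9,470 × 4/10 = $3,788. Book value $7,882.
Year 2: $9,470 × 3/10 = $2,841. Book value $5,041.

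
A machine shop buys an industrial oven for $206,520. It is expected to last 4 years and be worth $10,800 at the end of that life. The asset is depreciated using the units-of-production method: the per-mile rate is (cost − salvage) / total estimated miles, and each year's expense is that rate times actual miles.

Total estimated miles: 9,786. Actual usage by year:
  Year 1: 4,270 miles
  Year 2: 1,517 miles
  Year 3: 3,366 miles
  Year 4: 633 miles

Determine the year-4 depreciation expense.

$12,660

Depreciable base = $206,520 − $10,800 = $195,720.
Rate = $195,720 / 9,786 miles = $20 per mile.
Year 1: 4,270 × $20 = $85,400. Book value $121,120.
Year 2: 1,517 × $20 = $30,340. Book value $90,780.
Year 3: 3,366 × $20 = $67,320. Book value $23,460.
Year 4: 633 × $20 = $12,660. Book value $10,800.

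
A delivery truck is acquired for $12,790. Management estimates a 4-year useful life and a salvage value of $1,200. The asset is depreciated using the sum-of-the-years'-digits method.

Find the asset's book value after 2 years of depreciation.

$4,677

Depreciable base = $12,790 − $1,200 = $11,590.
Sum of the years' digits = 4+3+2+1 = 10.
Year 1: $11,590 × 4/10 = $4,636. Book value $8,154.
Year 2: $11,590 × 3/10 = $3,477. Book value $4,677.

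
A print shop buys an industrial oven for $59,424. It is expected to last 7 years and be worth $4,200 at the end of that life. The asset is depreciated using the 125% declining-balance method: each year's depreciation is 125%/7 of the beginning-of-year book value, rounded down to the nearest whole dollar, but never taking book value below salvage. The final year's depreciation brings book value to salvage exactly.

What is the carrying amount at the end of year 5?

$22,225

Depreciable base = $59,424 − $4,200 = $55,224.
Year 1: ⌊$59,424 × 125%/7⌋ = $10,611. Book value $48,813.
Year 2: ⌊$48,813 × 125%/7⌋ = $8,716. Book value $40,097.
Year 3: ⌊$40,097 × 125%/7⌋ = $7,160. Book value $32,937.
Year 4: ⌊$32,937 × 125%/7⌋ = $5,881. Book value $27,056.
Year 5: ⌊$27,056 × 125%/7⌋ = $4,831. Book value $22,225.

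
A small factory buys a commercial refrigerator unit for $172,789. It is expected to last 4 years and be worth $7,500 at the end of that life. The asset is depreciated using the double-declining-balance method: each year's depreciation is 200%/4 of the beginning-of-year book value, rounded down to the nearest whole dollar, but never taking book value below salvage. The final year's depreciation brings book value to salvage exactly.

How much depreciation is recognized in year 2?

Depreciable base = $172,789 − $7,500 = $165,289.
Year 1: ⌊$172,789 × 200%/4⌋ = $86,394. Book value $86,395.
Year 2: ⌊$86,395 × 200%/4⌋ = $43,197. Book value $43,198.

$43,197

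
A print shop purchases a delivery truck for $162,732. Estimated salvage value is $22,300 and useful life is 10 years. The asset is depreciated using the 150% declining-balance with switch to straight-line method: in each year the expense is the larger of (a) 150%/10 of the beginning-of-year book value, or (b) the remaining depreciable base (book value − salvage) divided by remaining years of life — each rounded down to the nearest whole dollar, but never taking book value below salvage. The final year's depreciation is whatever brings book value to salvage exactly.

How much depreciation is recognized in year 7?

$9,769

Depreciable base = $162,732 − $22,300 = $140,432.
Year 1: DB = ⌊$162,732 × 150%/10⌋ = $24,409; SL = ⌊$140,432/10⌋ = $14,043 → take DB $24,409. Book value $138,323.
Year 2: DB = ⌊$138,323 × 150%/10⌋ = $20,748; SL = ⌊$116,023/9⌋ = $12,891 → take DB $20,748. Book value $117,575.
Year 3: DB = ⌊$117,575 × 150%/10⌋ = $17,636; SL = ⌊$95,275/8⌋ = $11,909 → take DB $17,636. Book value $99,939.
Year 4: DB = ⌊$99,939 × 150%/10⌋ = $14,990; SL = ⌊$77,639/7⌋ = $11,091 → take DB $14,990. Book value $84,949.
Year 5: DB = ⌊$84,949 × 150%/10⌋ = $12,742; SL = ⌊$62,649/6⌋ = $10,441 → take DB $12,742. Book value $72,207.
Year 6: DB = ⌊$72,207 × 150%/10⌋ = $10,831; SL = ⌊$49,907/5⌋ = $9,981 → take DB $10,831. Book value $61,376.
Year 7: DB = ⌊$61,376 × 150%/10⌋ = $9,206; SL = ⌊$39,076/4⌋ = $9,769 → take SL $9,769. Book value $51,607.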